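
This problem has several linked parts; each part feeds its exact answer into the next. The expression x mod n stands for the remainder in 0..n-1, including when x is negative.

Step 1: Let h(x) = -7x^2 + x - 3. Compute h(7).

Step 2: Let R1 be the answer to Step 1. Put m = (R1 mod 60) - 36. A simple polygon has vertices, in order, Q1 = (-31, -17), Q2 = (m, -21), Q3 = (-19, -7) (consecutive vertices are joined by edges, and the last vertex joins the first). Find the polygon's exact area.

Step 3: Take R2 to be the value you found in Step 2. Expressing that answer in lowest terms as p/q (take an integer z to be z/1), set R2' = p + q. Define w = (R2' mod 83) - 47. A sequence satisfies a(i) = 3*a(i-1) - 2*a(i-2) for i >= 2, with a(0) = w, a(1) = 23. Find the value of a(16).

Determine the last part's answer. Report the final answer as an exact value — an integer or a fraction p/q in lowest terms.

3145655

Step 1: -7*(7)^2 + 1*(7)^1 - 3 = (-343) + (7) + (-3) = -339; answer -339
Step 2: R1 = -339; m = -15; cross terms: (-31*-21 - -15*-17)=396, (-15*-7 - -19*-21)=-294, (-19*-17 - -31*-7)=106; twice the area = |208| = 208; area = 104; answer 104
Step 3: R2 = 104; threaded value p + q = 105; w = -25; a(2) = 3*(23) - 2*(-25) = 119; iterating: a(2)=119, a(3)=311, a(4)=695, a(5)=1463, a(6)=2999, a(7)=6071, a(8)=12215, a(9)=24503, a(10)=49079, a(11)=98231, a(12)=196535, a(13)=393143, a(14)=786359, a(15)=1572791, a(16)=3145655; answer 3145655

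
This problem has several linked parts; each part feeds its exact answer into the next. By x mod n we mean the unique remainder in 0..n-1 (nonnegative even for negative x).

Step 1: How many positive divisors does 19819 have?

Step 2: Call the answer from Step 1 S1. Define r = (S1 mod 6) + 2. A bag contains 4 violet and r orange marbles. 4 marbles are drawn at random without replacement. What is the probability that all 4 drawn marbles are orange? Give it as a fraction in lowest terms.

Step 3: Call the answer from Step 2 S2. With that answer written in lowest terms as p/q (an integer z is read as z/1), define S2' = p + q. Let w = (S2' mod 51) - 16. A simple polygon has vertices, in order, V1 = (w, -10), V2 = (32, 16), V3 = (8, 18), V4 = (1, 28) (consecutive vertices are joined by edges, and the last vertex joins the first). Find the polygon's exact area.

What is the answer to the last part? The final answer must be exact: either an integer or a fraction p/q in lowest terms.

458

Step 1: 19819 is prime, so its only divisors are 1 and 19819; count = 2; answer 2
Step 2: S1 = 2; r = 4; total draws C(8,4) = 70; favorable C(4,4) = 1; P = 1/70; answer 1/70
Step 3: S2 = 1/70; threaded value p + q = 71; w = 4; cross terms: (4*16 - 32*-10)=384, (32*18 - 8*16)=448, (8*28 - 1*18)=206, (1*-10 - 4*28)=-122; twice the area = |916| = 916; area = 458; answer 458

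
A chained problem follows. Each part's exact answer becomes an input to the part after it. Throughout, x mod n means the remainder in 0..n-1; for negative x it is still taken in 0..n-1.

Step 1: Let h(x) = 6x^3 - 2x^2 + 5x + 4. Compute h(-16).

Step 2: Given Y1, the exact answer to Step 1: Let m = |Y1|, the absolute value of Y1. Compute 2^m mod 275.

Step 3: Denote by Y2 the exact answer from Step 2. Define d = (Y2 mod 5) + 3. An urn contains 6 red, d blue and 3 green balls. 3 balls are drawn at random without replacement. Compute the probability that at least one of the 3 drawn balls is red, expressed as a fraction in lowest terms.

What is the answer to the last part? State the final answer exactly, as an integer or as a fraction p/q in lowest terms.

251/286

Step 1: 6*(-16)^3 - 2*(-16)^2 + 5*(-16)^1 + 4 = (-24576) + (-512) + (-80) + (4) = -25164; answer -25164
Step 2: Y1 = -25164; m = 25164; squarings mod 275: 2^1=2, 2^2=4, 2^4=16, 2^8=256, 2^16=86, 2^32=246, 2^64=16, 2^128=256, 2^256=86, 2^512=246, 2^1024=16, 2^2048=256, 2^4096=86, 2^8192=246, 2^16384=16; 2^25164 = 2^4 * 2^8 * 2^64 * 2^512 * 2^8192 * 2^16384 = 16 (mod 275); answer 16
Step 3: Y2 = 16; d = 4; total draws C(13,3) = 286; complement C(7,3) = 35; favorable 286 - 35 = 251; P = 251/286; answer 251/286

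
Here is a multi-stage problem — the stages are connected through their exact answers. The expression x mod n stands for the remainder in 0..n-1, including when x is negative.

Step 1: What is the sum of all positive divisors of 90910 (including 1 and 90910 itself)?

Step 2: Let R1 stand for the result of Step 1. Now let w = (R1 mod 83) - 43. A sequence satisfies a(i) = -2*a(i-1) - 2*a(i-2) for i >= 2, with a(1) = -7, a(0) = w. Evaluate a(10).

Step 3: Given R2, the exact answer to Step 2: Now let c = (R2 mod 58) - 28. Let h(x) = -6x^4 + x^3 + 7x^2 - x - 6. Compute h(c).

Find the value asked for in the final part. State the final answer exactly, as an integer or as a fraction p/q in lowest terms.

Step 1: 90910 = 2 * 5 * 9091; sigma = (1 + 2) * (1 + 5) * (1 + 9091) = 3 * 6 * 9092 = 163656; answer 163656
Step 2: R1 = 163656; w = 20; a(2) = -2*(-7) - 2*(20) = -26; iterating: a(2)=-26, a(3)=66, a(4)=-80, a(5)=28, a(6)=104, a(7)=-264, a(8)=320, a(9)=-112, a(10)=-416; answer -416
Step 3: R2 = -416; c = 20; -6*(20)^4 + 1*(20)^3 + 7*(20)^2 - 1*(20)^1 - 6 = (-960000) + (8000) + (2800) + (-20) + (-6) = -949226; answer -949226

-949226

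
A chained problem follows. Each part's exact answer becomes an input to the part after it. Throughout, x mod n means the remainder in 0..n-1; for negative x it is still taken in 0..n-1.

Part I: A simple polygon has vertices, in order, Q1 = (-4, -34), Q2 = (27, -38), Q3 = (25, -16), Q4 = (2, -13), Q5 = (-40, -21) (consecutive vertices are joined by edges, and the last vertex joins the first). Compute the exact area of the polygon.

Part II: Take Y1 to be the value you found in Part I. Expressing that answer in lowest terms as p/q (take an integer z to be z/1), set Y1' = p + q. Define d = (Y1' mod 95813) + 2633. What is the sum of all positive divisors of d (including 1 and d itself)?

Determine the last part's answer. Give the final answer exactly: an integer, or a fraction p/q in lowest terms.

12320

Part I: cross terms: (-4*-38 - 27*-34)=1070, (27*-16 - 25*-38)=518, (25*-13 - 2*-16)=-293, (2*-21 - -40*-13)=-562, (-40*-34 - -4*-21)=1276; twice the area = |2009| = 2009; area = 2009/2; answer 2009/2
Part II: Y1 = 2009/2; threaded value p + q = 2011; d = 4644; 4644 = 2^2 * 3^3 * 43; sigma = (1 + 2 + 4) * (1 + 3 + 9 + 27) * (1 + 43) = 7 * 40 * 44 = 12320; answer 12320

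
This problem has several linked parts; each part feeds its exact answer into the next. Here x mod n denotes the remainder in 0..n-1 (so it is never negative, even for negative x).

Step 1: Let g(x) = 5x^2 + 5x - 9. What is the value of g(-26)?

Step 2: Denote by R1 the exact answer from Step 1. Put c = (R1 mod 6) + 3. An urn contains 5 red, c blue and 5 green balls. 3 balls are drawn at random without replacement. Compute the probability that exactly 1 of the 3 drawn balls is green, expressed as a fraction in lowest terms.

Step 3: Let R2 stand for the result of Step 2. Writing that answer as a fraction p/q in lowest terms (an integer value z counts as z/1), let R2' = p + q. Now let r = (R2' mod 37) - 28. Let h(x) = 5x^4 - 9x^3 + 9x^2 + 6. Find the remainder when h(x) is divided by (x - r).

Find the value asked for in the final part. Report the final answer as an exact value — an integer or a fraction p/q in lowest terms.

735

Step 1: 5*(-26)^2 + 5*(-26)^1 - 9 = (3380) + (-130) + (-9) = 3241; answer 3241
Step 2: R1 = 3241; c = 4; total draws C(14,3) = 364; favorable C(5,1)*C(9,2) = 180; P = 45/91; answer 45/91
Step 3: R2 = 45/91; threaded value p + q = 136; r = -3; remainder = value at the root: 5*(-3)^4 - 9*(-3)^3 + 9*(-3)^2 + 6 = (405) + (243) + (81) + (6) = 735; answer 735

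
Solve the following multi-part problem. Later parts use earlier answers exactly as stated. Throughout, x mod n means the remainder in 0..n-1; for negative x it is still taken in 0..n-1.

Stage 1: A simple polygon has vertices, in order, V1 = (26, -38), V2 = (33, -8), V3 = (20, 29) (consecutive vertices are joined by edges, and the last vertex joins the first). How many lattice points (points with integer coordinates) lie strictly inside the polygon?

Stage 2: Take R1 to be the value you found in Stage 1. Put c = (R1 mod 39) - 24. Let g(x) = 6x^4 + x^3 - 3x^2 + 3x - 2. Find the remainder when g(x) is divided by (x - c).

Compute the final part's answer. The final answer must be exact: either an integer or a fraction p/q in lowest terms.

122218

Stage 1: cross terms: (26*-8 - 33*-38)=1046, (33*29 - 20*-8)=1117, (20*-38 - 26*29)=-1514; twice the area = |649| = 649; area = 649/2; boundary points = 1 + 1 + 1 = 3; strictly interior points = area - boundary/2 + 1 = 324; answer 324
Stage 2: R1 = 324; c = -12; remainder = value at the root: 6*(-12)^4 + 1*(-12)^3 - 3*(-12)^2 + 3*(-12)^1 - 2 = (124416) + (-1728) + (-432) + (-36) + (-2) = 122218; answer 122218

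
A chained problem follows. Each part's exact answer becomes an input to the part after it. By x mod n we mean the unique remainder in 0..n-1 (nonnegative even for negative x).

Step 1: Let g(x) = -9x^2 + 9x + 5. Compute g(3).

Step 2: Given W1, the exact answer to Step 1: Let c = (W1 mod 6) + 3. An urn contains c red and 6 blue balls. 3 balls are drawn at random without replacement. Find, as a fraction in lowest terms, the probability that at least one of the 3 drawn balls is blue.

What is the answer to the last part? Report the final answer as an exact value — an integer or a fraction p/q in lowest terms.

11/13

Step 1: -9*(3)^2 + 9*(3)^1 + 5 = (-81) + (27) + (5) = -49; answer -49
Step 2: W1 = -49; c = 8; total draws C(14,3) = 364; complement C(8,3) = 56; favorable 364 - 56 = 308; P = 11/13; answer 11/13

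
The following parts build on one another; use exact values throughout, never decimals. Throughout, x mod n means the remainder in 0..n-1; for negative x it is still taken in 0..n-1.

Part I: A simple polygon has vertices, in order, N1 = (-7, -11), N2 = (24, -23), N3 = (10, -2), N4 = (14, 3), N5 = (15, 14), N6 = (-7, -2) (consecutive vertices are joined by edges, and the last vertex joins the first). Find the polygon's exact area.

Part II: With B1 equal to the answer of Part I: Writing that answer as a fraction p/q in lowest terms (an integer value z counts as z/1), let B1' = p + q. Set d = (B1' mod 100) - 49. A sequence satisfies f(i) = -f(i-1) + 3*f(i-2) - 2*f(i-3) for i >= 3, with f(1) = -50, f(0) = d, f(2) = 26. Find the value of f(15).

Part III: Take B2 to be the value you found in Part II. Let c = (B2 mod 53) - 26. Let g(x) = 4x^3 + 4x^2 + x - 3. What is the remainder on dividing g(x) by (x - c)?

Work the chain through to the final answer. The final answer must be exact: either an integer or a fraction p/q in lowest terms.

Part I: cross terms: (-7*-23 - 24*-11)=425, (24*-2 - 10*-23)=182, (10*3 - 14*-2)=58, (14*14 - 15*3)=151, (15*-2 - -7*14)=68, (-7*-11 - -7*-2)=63; twice the area = |947| = 947; area = 947/2; answer 947/2
Part II: B1 = 947/2; threaded value p + q = 949; d = 0; f(3) = -1*(26) + 3*(-50) - 2*(0) = -176; iterating: f(3)=-176, f(4)=354, f(5)=-934, f(6)=2348, f(7)=-5858, f(8)=14770, f(9)=-37040, f(10)=93066, f(11)=-233726, f(12)=587004, f(13)=-1474314, f(14)=3702778, f(15)=-9299728; answer -9299728
Part III: B2 = -9299728; c = -3; remainder = value at the root: 4*(-3)^3 + 4*(-3)^2 + 1*(-3)^1 - 3 = (-108) + (36) + (-3) + (-3) = -78; answer -78

-78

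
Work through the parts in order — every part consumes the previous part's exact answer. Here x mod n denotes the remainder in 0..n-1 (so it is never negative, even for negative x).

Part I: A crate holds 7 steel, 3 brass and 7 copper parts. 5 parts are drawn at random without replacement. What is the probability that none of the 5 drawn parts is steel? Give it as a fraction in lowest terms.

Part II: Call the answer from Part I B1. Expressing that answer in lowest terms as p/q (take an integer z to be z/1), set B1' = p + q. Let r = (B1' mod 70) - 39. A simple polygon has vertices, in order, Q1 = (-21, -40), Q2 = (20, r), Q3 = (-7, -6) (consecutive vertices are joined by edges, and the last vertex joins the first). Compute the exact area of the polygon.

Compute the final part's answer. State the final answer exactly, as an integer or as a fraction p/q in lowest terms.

Part I: total draws C(17,5) = 6188; favorable C(10,5) = 252; P = 9/221; answer 9/221
Part II: B1 = 9/221; threaded value p + q = 230; r = -19; cross terms: (-21*-19 - 20*-40)=1199, (20*-6 - -7*-19)=-253, (-7*-40 - -21*-6)=154; twice the area = |1100| = 1100; area = 550; answer 550

550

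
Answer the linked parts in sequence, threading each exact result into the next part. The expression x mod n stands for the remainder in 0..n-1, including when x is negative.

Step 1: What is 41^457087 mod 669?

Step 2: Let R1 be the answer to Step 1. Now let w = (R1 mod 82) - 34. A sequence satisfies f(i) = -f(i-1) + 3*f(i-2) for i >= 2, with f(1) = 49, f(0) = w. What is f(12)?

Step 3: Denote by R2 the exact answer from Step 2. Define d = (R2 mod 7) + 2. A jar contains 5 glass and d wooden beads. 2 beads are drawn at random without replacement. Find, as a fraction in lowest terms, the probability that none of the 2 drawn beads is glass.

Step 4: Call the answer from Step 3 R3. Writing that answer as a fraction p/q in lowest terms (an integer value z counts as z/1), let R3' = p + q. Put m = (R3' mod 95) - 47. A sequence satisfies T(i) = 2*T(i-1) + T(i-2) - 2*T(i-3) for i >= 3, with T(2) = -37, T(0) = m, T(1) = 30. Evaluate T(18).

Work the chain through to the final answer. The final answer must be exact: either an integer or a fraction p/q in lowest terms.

Step 1: squarings mod 669: 41^1=41, 41^2=343, 41^4=574, 41^8=328, 41^16=544, 41^32=238, 41^64=448, 41^128=4, 41^256=16, 41^512=256, 41^1024=643, 41^2048=7, 41^4096=49, 41^8192=394, 41^16384=28, 41^32768=115, 41^65536=514, 41^131072=610, 41^262144=136; 41^457087 = 41^1 * 41^2 * 41^4 * 41^8 * 41^16 * 41^32 * 41^64 * 41^256 * 41^2048 * 41^4096 * 41^8192 * 41^16384 * 41^32768 * 41^131072 * 41^262144 = 272 (mod 669); answer 272
Step 2: R1 = 272; w = -8; f(2) = -1*(49) + 3*(-8) = -73; iterating: f(2)=-73, f(3)=220, f(4)=-439, f(5)=1099, f(6)=-2416, f(7)=5713, f(8)=-12961, f(9)=30100, f(10)=-68983, f(11)=159283, f(12)=-366232; answer -366232
Step 3: R2 = -366232; d = 3; total draws C(8,2) = 28; favorable C(3,2) = 3; P = 3/28; answer 3/28
Step 4: R3 = 3/28; threaded value p + q = 31; m = -16; T(3) = 2*(-37) + 1*(30) - 2*(-16) = -12; iterating: T(3)=-12, T(4)=-121, T(5)=-180, T(6)=-457, T(7)=-852, T(8)=-1801, T(9)=-3540, T(10)=-7177, T(11)=-14292, T(12)=-28681, T(13)=-57300, T(14)=-114697, T(15)=-229332, T(16)=-458761, T(17)=-917460, T(18)=-1835017; answer -1835017

-1835017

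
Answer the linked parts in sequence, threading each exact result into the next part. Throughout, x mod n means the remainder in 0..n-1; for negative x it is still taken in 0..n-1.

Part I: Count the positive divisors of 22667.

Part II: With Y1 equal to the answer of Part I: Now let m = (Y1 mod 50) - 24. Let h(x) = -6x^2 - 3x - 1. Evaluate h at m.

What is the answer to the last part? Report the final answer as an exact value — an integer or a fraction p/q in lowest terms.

Part I: 22667 = 19 * 1193; number of divisors = (1+1) * (1+1) = 4; answer 4
Part II: Y1 = 4; m = -20; -6*(-20)^2 - 3*(-20)^1 - 1 = (-2400) + (60) + (-1) = -2341; answer -2341

-2341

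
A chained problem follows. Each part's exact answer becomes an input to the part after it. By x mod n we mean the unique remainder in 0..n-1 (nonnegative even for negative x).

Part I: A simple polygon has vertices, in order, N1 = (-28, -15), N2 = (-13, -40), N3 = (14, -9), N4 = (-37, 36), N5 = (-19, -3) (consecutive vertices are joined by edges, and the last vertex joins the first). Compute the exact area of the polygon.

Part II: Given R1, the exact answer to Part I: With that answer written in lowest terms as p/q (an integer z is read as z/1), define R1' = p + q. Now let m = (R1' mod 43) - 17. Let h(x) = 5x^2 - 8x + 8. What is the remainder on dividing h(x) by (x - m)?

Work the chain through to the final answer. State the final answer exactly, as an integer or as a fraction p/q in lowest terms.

12

Part I: cross terms: (-28*-40 - -13*-15)=925, (-13*-9 - 14*-40)=677, (14*36 - -37*-9)=171, (-37*-3 - -19*36)=795, (-19*-15 - -28*-3)=201; twice the area = |2769| = 2769; area = 2769/2; answer 2769/2
Part II: R1 = 2769/2; threaded value p + q = 2771; m = 2; remainder = value at the root: 5*(2)^2 - 8*(2)^1 + 8 = (20) + (-16) + (8) = 12; answer 12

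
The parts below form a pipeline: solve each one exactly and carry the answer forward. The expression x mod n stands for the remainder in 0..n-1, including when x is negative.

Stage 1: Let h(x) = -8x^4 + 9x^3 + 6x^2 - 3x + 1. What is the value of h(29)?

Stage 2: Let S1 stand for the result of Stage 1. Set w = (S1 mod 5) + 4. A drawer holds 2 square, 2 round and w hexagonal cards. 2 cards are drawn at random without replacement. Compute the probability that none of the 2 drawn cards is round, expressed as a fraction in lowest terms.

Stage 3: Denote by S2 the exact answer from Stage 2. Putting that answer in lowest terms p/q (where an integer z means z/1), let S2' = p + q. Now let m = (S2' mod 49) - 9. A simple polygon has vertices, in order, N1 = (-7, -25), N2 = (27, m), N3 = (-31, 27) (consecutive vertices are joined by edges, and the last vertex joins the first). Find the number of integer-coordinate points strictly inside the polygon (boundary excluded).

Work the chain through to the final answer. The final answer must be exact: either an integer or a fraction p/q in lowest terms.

1577

Stage 1: -8*(29)^4 + 9*(29)^3 + 6*(29)^2 - 3*(29)^1 + 1 = (-5658248) + (219501) + (5046) + (-87) + (1) = -5433787; answer -5433787
Stage 2: S1 = -5433787; w = 7; total draws C(11,2) = 55; favorable C(9,2) = 36; P = 36/55; answer 36/55
Stage 3: S2 = 36/55; threaded value p + q = 91; m = 33; cross terms: (-7*33 - 27*-25)=444, (27*27 - -31*33)=1752, (-31*-25 - -7*27)=964; twice the area = |3160| = 3160; area = 1580; boundary points = 2 + 2 + 4 = 8; strictly interior points = area - boundary/2 + 1 = 1577; answer 1577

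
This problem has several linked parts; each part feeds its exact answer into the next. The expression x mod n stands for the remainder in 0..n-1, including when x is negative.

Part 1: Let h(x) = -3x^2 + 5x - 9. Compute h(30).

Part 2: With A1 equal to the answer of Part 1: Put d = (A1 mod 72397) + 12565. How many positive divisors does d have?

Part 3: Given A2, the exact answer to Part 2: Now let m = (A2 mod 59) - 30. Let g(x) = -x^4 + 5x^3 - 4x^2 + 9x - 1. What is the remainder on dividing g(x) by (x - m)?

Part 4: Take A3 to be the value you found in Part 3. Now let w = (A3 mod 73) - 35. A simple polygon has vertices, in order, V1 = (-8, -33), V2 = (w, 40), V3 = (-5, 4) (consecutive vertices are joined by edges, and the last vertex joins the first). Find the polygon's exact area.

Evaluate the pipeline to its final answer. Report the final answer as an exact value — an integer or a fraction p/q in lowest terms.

Part 1: -3*(30)^2 + 5*(30)^1 - 9 = (-2700) + (150) + (-9) = -2559; answer -2559
Part 2: A1 = -2559; d = 82403; 82403 = 19 * 4337; number of divisors = (1+1) * (1+1) = 4; answer 4
Part 3: A2 = 4; m = -26; remainder = value at the root: -1*(-26)^4 + 5*(-26)^3 - 4*(-26)^2 + 9*(-26)^1 - 1 = (-456976) + (-87880) + (-2704) + (-234) + (-1) = -547795; answer -547795
Part 4: A3 = -547795; w = 35; cross terms: (-8*40 - 35*-33)=835, (35*4 - -5*40)=340, (-5*-33 - -8*4)=197; twice the area = |1372| = 1372; area = 686; answer 686

686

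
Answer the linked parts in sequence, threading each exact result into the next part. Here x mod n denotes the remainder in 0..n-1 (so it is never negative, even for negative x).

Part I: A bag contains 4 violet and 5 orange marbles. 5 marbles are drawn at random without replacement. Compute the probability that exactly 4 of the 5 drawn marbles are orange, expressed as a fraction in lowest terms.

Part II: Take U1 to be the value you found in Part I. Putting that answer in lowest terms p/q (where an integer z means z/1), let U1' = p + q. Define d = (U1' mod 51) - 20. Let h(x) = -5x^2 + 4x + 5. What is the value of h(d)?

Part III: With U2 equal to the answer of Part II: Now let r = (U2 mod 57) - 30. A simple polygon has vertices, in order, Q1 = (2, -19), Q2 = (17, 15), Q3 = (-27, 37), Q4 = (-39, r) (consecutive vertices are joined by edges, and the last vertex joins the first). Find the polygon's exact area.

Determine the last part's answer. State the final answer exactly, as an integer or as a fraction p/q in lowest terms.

2991/2

Part I: total draws C(9,5) = 126; favorable C(5,4)*C(4,1) = 20; P = 10/63; answer 10/63
Part II: U1 = 10/63; threaded value p + q = 73; d = 2; -5*(2)^2 + 4*(2)^1 + 5 = (-20) + (8) + (5) = -7; answer -7
Part III: U2 = -7; r = 20; cross terms: (2*15 - 17*-19)=353, (17*37 - -27*15)=1034, (-27*20 - -39*37)=903, (-39*-19 - 2*20)=701; twice the area = |2991| = 2991; area = 2991/2; answer 2991/2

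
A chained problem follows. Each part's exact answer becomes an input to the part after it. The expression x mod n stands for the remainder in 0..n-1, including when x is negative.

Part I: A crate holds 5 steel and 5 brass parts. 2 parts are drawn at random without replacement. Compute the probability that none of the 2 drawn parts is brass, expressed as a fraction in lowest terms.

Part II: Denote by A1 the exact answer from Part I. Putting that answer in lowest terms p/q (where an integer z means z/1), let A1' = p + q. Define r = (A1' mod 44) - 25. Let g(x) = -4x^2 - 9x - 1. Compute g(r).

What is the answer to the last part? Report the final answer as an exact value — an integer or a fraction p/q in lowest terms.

-659

Part I: total draws C(10,2) = 45; favorable C(5,2) = 10; P = 2/9; answer 2/9
Part II: A1 = 2/9; threaded value p + q = 11; r = -14; -4*(-14)^2 - 9*(-14)^1 - 1 = (-784) + (126) + (-1) = -659; answer -659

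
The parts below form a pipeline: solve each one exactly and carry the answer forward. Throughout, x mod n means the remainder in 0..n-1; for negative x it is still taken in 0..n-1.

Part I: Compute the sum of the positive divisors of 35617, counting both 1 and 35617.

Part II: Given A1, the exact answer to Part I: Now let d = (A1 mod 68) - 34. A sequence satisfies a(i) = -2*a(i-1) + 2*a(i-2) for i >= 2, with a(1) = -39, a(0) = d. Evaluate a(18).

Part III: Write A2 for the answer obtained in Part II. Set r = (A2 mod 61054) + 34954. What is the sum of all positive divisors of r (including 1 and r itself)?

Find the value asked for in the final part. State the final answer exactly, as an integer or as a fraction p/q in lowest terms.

Part I: 35617 is prime, so its only divisors are 1 and 35617; sigma = 1 + 35617 = 35618; answer 35618
Part II: A1 = 35618; d = 20; a(2) = -2*(-39) + 2*(20) = 118; iterating: a(2)=118, a(3)=-314, a(4)=864, a(5)=-2356, a(6)=6440, a(7)=-17592, a(8)=48064, a(9)=-131312, a(10)=358752, a(11)=-980128, a(12)=2677760, a(13)=-7315776, a(14)=19987072, a(15)=-54605696, a(16)=149185536, a(17)=-407582464, a(18)=1113536000; answer 1113536000
Part III: A2 = 1113536000; r = 68102; 68102 = 2 * 17 * 2003; sigma = (1 + 2) * (1 + 17) * (1 + 2003) = 3 * 18 * 2004 = 108216; answer 108216

108216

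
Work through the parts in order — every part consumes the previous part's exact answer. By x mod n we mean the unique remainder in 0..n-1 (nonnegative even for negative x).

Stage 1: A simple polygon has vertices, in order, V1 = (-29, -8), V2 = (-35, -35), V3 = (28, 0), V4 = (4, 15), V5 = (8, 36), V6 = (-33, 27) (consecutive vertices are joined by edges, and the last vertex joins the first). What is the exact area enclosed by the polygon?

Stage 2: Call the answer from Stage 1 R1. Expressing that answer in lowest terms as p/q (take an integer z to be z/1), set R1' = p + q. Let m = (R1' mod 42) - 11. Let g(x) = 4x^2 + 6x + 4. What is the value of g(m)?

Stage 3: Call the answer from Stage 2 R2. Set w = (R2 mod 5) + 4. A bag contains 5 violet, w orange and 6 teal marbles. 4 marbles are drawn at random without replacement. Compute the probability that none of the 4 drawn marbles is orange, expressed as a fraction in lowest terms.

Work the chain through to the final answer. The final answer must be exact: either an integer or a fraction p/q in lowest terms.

33/238

Stage 1: cross terms: (-29*-35 - -35*-8)=735, (-35*0 - 28*-35)=980, (28*15 - 4*0)=420, (4*36 - 8*15)=24, (8*27 - -33*36)=1404, (-33*-8 - -29*27)=1047; twice the area = |4610| = 4610; area = 2305; answer 2305
Stage 2: R1 = 2305; threaded value p + q = 2306; m = 27; 4*(27)^2 + 6*(27)^1 + 4 = (2916) + (162) + (4) = 3082; answer 3082
Stage 3: R2 = 3082; w = 6; total draws C(17,4) = 2380; favorable C(11,4) = 330; P = 33/238; answer 33/238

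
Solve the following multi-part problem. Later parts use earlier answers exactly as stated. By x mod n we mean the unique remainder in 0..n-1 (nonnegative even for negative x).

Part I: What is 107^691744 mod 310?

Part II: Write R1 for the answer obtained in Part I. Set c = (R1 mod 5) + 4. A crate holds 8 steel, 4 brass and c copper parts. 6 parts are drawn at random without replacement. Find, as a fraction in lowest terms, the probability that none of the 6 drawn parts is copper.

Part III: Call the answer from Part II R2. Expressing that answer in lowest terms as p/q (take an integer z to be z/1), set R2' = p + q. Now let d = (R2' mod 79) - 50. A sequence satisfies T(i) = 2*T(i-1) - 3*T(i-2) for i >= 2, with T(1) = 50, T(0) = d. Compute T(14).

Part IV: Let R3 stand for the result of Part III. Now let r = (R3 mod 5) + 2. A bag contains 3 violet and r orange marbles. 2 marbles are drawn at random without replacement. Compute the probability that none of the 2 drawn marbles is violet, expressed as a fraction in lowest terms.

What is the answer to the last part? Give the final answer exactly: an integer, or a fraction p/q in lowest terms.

Part I: squarings mod 310: 107^1=107, 107^2=289, 107^4=131, 107^8=111, 107^16=231, 107^32=41, 107^64=131, 107^128=111, 107^256=231, 107^512=41, 107^1024=131, 107^2048=111, 107^4096=231, 107^8192=41, 107^16384=131, 107^32768=111, 107^65536=231, 107^131072=41, 107^262144=131, 107^524288=111; 107^691744 = 107^32 * 107^512 * 107^1024 * 107^2048 * 107^32768 * 107^131072 * 107^524288 = 131 (mod 310); answer 131
Part II: R1 = 131; c = 5; total draws C(17,6) = 12376; favorable C(12,6) = 924; P = 33/442; answer 33/442
Part III: R2 = 33/442; threaded value p + q = 475; d = -49; T(2) = 2*(50) - 3*(-49) = 247; iterating: T(2)=247, T(3)=344, T(4)=-53, T(5)=-1138, T(6)=-2117, T(7)=-820, T(8)=4711, T(9)=11882, T(10)=9631, T(11)=-16384, T(12)=-61661, T(13)=-74170, T(14)=36643; answer 36643
Part IV: R3 = 36643; r = 5; total draws C(8,2) = 28; favorable C(5,2) = 10; P = 5/14; answer 5/14

5/14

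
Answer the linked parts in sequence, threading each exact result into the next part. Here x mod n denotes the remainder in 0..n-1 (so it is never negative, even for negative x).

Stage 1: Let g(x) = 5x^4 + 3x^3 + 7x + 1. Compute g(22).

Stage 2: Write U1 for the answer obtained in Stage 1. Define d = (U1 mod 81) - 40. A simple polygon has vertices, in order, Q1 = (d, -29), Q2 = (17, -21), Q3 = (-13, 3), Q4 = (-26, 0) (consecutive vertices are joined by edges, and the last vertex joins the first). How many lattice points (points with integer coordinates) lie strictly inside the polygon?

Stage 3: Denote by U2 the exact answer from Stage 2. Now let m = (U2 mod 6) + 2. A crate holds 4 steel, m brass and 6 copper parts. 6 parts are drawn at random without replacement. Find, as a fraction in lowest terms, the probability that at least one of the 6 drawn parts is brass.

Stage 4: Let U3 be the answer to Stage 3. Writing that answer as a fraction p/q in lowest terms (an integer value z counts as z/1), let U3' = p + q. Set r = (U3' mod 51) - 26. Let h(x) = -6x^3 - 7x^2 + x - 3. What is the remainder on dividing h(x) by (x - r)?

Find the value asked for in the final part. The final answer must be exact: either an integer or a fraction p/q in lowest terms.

38605

Stage 1: 5*(22)^4 + 3*(22)^3 + 7*(22)^1 + 1 = (1171280) + (31944) + (154) + (1) = 1203379; answer 1203379
Stage 2: U1 = 1203379; d = 3; cross terms: (3*-21 - 17*-29)=430, (17*3 - -13*-21)=-222, (-13*0 - -26*3)=78, (-26*-29 - 3*0)=754; twice the area = |1040| = 1040; area = 520; boundary points = 2 + 6 + 1 + 29 = 38; strictly interior points = area - boundary/2 + 1 = 502; answer 502
Stage 3: U2 = 502; m = 6; total draws C(16,6) = 8008; complement C(10,6) = 210; favorable 8008 - 210 = 7798; P = 557/572; answer 557/572
Stage 4: U3 = 557/572; threaded value p + q = 1129; r = -19; remainder = value at the root: -6*(-19)^3 - 7*(-19)^2 + 1*(-19)^1 - 3 = (41154) + (-2527) + (-19) + (-3) = 38605; answer 38605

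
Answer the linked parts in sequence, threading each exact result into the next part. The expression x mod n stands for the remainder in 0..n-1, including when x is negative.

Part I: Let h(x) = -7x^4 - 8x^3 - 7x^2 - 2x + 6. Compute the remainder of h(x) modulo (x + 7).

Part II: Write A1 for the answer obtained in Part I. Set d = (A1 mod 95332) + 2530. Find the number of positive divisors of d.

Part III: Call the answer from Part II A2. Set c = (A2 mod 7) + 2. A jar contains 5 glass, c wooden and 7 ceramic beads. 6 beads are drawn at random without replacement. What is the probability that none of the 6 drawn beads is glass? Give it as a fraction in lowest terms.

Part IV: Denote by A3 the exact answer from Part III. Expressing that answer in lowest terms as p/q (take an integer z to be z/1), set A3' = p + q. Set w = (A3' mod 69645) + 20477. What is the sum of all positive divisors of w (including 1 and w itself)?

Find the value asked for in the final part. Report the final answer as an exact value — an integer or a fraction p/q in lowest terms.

60480

Part I: remainder = value at the root: -7*(-7)^4 - 8*(-7)^3 - 7*(-7)^2 - 2*(-7)^1 + 6 = (-16807) + (2744) + (-343) + (14) + (6) = -14386; answer -14386
Part II: A1 = -14386; d = 83476; 83476 = 2^2 * 41 * 509; number of divisors = (2+1) * (1+1) * (1+1) = 12; answer 12
Part III: A2 = 12; c = 7; total draws C(19,6) = 27132; favorable C(14,6) = 3003; P = 143/1292; answer 143/1292
Part IV: A3 = 143/1292; threaded value p + q = 1435; w = 21912; 21912 = 2^3 * 3 * 11 * 83; sigma = (1 + 2 + 4 + 8) * (1 + 3) * (1 + 11) * (1 + 83) = 15 * 4 * 12 * 84 = 60480; answer 60480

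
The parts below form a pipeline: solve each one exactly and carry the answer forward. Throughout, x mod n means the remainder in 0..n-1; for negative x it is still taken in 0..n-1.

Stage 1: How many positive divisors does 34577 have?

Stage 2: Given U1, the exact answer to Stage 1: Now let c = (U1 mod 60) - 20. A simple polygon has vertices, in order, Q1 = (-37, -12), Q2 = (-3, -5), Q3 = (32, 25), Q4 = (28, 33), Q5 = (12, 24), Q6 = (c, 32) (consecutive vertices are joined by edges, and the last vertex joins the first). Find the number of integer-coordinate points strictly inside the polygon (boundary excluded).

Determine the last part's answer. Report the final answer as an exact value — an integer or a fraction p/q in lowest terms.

1498

Stage 1: 34577 = 71 * 487; number of divisors = (1+1) * (1+1) = 4; answer 4
Stage 2: U1 = 4; c = -16; cross terms: (-37*-5 - -3*-12)=149, (-3*25 - 32*-5)=85, (32*33 - 28*25)=356, (28*24 - 12*33)=276, (12*32 - -16*24)=768, (-16*-12 - -37*32)=1376; twice the area = |3010| = 3010; area = 1505; boundary points = 1 + 5 + 4 + 1 + 4 + 1 = 16; strictly interior points = area - boundary/2 + 1 = 1498; answer 1498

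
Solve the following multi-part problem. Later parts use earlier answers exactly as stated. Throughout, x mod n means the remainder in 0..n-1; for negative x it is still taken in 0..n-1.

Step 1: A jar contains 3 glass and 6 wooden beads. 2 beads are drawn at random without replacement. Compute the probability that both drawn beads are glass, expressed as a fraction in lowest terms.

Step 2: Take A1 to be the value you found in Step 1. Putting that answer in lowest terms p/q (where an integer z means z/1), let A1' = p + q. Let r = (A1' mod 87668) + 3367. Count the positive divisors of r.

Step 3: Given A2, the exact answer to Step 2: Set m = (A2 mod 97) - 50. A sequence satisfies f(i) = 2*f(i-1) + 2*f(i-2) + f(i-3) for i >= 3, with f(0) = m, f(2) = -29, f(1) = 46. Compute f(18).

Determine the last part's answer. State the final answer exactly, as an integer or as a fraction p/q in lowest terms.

-26351264

Step 1: total draws C(9,2) = 36; favorable C(3,2) = 3; P = 1/12; answer 1/12
Step 2: A1 = 1/12; threaded value p + q = 13; r = 3380; 3380 = 2^2 * 5 * 13^2; number of divisors = (2+1) * (1+1) * (2+1) = 18; answer 18
Step 3: A2 = 18; m = -32; f(3) = 2*(-29) + 2*(46) + 1*(-32) = 2; iterating: f(3)=2, f(4)=-8, f(5)=-41, f(6)=-96, f(7)=-282, f(8)=-797, f(9)=-2254, f(10)=-6384, f(11)=-18073, f(12)=-51168, f(13)=-144866, f(14)=-410141, f(15)=-1161182, f(16)=-3287512, f(17)=-9307529, f(18)=-26351264; answer -26351264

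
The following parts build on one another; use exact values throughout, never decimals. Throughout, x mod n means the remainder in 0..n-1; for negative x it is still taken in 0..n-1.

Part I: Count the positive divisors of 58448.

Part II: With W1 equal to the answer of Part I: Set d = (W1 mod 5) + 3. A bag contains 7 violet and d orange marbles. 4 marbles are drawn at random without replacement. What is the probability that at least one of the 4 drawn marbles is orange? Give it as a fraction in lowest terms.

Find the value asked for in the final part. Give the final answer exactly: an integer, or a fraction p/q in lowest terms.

Part I: 58448 = 2^4 * 13 * 281; number of divisors = (4+1) * (1+1) * (1+1) = 20; answer 20
Part II: W1 = 20; d = 3; total draws C(10,4) = 210; complement C(7,4) = 35; favorable 210 - 35 = 175; P = 5/6; answer 5/6

5/6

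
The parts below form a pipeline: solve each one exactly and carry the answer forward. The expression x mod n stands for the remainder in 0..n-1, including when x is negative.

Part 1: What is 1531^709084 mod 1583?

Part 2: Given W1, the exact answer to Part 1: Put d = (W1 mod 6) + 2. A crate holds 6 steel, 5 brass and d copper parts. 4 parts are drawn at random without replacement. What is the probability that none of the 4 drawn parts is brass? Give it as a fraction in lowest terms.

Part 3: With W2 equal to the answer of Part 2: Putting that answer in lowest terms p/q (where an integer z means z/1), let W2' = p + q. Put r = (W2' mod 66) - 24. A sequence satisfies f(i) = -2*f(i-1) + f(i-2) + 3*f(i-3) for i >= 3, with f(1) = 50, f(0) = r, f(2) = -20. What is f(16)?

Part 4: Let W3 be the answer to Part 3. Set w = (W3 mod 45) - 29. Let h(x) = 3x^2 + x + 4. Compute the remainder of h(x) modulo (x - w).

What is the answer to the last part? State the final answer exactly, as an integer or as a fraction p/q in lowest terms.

Part 1: squarings mod 1583: 1531^1=1531, 1531^2=1121, 1531^4=1322, 1531^8=52, 1531^16=1121, 1531^32=1322, 1531^64=52, 1531^128=1121, 1531^256=1322, 1531^512=52, 1531^1024=1121, 1531^2048=1322, 1531^4096=52, 1531^8192=1121, 1531^16384=1322, 1531^32768=52, 1531^65536=1121, 1531^131072=1322, 1531^262144=52, 1531^524288=1121; 1531^709084 = 1531^4 * 1531^8 * 1531^16 * 1531^64 * 1531^128 * 1531^256 * 1531^4096 * 1531^16384 * 1531^32768 * 1531^131072 * 1531^524288 = 675 (mod 1583); answer 675
Part 2: W1 = 675; d = 5; total draws C(16,4) = 1820; favorable C(11,4) = 330; P = 33/182; answer 33/182
Part 3: W2 = 33/182; threaded value p + q = 215; r = -7; f(3) = -2*(-20) + 1*(50) + 3*(-7) = 69; iterating: f(3)=69, f(4)=-8, f(5)=25, f(6)=149, f(7)=-297, f(8)=818, f(9)=-1486, f(10)=2899, f(11)=-4830, f(12)=8101, f(13)=-12335, f(14)=18281, f(15)=-24594, f(16)=30464; answer 30464
Part 4: W3 = 30464; w = 15; remainder = value at the root: 3*(15)^2 + 1*(15)^1 + 4 = (675) + (15) + (4) = 694; answer 694

694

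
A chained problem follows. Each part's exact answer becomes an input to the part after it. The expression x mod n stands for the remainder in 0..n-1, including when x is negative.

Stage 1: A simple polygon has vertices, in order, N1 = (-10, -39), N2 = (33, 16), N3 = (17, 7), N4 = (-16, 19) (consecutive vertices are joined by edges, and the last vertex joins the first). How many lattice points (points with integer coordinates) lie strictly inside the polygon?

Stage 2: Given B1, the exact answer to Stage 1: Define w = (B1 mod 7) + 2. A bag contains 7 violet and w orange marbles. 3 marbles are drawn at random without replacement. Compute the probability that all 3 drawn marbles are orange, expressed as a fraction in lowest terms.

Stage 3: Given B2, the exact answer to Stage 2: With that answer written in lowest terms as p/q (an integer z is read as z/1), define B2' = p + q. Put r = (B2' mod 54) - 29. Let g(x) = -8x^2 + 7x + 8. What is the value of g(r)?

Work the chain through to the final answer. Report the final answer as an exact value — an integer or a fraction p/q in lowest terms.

Stage 1: cross terms: (-10*16 - 33*-39)=1127, (33*7 - 17*16)=-41, (17*19 - -16*7)=435, (-16*-39 - -10*19)=814; twice the area = |2335| = 2335; area = 2335/2; boundary points = 1 + 1 + 3 + 2 = 7; strictly interior points = area - boundary/2 + 1 = 1165; answer 1165
Stage 2: B1 = 1165; w = 5; total draws C(12,3) = 220; favorable C(5,3) = 10; P = 1/22; answer 1/22
Stage 3: B2 = 1/22; threaded value p + q = 23; r = -6; -8*(-6)^2 + 7*(-6)^1 + 8 = (-288) + (-42) + (8) = -322; answer -322

-322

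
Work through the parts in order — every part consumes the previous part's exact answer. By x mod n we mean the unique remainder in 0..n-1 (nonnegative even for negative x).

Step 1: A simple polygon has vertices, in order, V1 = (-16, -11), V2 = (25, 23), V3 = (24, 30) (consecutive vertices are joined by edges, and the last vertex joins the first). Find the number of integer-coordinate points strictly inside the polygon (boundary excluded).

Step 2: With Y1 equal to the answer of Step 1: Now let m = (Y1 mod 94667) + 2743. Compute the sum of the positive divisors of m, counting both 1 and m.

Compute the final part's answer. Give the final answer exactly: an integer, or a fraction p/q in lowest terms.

Step 1: cross terms: (-16*23 - 25*-11)=-93, (25*30 - 24*23)=198, (24*-11 - -16*30)=216; twice the area = |321| = 321; area = 321/2; boundary points = 1 + 1 + 1 = 3; strictly interior points = area - boundary/2 + 1 = 160; answer 160
Step 2: Y1 = 160; m = 2903; 2903 is prime, so its only divisors are 1 and 2903; sigma = 1 + 2903 = 2904; answer 2904

2904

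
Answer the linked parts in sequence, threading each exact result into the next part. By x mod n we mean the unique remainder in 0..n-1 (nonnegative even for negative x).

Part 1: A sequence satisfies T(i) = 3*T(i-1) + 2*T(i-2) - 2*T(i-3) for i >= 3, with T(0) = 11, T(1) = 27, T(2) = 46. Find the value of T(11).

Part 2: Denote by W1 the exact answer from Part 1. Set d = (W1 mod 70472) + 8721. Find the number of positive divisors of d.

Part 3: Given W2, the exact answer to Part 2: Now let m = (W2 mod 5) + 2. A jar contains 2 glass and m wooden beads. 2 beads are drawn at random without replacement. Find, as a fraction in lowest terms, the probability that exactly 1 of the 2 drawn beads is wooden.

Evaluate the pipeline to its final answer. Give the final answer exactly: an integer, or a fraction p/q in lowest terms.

Part 1: T(3) = 3*(46) + 2*(27) - 2*(11) = 170; iterating: T(3)=170, T(4)=548, T(5)=1892, T(6)=6432, T(7)=21984, T(8)=75032, T(9)=256200, T(10)=874696, T(11)=2986424; answer 2986424
Part 2: W1 = 2986424; d = 35321; 35321 = 11 * 13^2 * 19; number of divisors = (1+1) * (2+1) * (1+1) = 12; answer 12
Part 3: W2 = 12; m = 4; total draws C(6,2) = 15; favorable C(4,1)*C(2,1) = 8; P = 8/15; answer 8/15

8/15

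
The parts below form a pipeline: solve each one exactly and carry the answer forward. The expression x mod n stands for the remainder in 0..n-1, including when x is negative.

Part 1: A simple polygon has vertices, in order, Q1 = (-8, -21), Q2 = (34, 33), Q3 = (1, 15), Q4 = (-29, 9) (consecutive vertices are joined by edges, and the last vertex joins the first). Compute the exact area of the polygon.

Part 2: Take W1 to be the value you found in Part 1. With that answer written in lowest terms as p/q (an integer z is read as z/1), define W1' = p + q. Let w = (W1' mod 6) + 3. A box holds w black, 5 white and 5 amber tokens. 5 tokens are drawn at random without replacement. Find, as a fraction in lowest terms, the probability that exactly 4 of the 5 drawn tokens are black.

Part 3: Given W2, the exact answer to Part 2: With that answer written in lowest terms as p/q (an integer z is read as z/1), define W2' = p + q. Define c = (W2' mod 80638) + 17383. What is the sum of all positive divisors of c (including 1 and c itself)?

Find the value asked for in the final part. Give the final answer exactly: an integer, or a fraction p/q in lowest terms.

Part 1: cross terms: (-8*33 - 34*-21)=450, (34*15 - 1*33)=477, (1*9 - -29*15)=444, (-29*-21 - -8*9)=681; twice the area = |2052| = 2052; area = 1026; answer 1026
Part 2: W1 = 1026; threaded value p + q = 1027; w = 4; total draws C(14,5) = 2002; favorable C(4,4)*C(10,1) = 10; P = 5/1001; answer 5/1001
Part 3: W2 = 5/1001; threaded value p + q = 1006; c = 18389; 18389 = 7 * 37 * 71; sigma = (1 + 7) * (1 + 37) * (1 + 71) = 8 * 38 * 72 = 21888; answer 21888

21888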